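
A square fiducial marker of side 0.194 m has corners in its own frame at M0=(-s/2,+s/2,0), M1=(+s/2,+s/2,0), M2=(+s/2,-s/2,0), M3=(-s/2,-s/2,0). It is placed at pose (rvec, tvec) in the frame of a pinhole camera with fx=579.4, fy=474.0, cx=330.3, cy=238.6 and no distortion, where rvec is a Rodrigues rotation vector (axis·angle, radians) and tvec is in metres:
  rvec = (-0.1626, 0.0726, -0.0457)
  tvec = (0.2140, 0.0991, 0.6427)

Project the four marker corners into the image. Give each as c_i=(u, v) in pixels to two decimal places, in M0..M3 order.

c0=(441.14, 388.02) c1=(624.09, 383.61) c2=(602.99, 237.51) c3=(429.18, 244.63)

Intrinsics K: fx=579.4, fy=474.0, cx=330.3, cy=238.6
Marker side s = 0.194 m; corners in marker frame (Z=0):
  M0 = (-0.0970, +0.0970, 0)
  M1 = (+0.0970, +0.0970, 0)
  M2 = (+0.0970, -0.0970, 0)
  M3 = (-0.0970, -0.0970, 0)
rvec = (-0.1626, 0.0726, -0.0457), |rvec| = θ = 0.18384 rad = 10.533°
Rodrigues: sinθ=0.18281, 1−cosθ=0.01685; R = I + sinθ·[k]× + (1−cosθ)·[k]×²:
    [+0.99633 +0.03956 +0.07590]
    [-0.05133 +0.98578 +0.16003]
    [-0.06849 -0.16334 +0.98419]
t = (0.2140, 0.0991, 0.6427) m
M0: Pc = R·M0+t = (+0.12119, +0.19970, +0.63350); u = 579.4·(+0.12119)/0.63350 + 330.3 = 441.1434, v = 474.0·(+0.19970)/0.63350 + 238.6 = 388.0200
M1: Pc = R·M1+t = (+0.31448, +0.18974, +0.62021); u = 579.4·(+0.31448)/0.62021 + 330.3 = 624.0868, v = 474.0·(+0.18974)/0.62021 + 238.6 = 383.6106
M2: Pc = R·M2+t = (+0.30681, -0.00150, +0.65190); u = 579.4·(+0.30681)/0.65190 + 330.3 = 602.9857, v = 474.0·(-0.00150)/0.65190 + 238.6 = 237.5099
M3: Pc = R·M3+t = (+0.11352, +0.00846, +0.66519); u = 579.4·(+0.11352)/0.66519 + 330.3 = 429.1787, v = 474.0·(+0.00846)/0.66519 + 238.6 = 244.6274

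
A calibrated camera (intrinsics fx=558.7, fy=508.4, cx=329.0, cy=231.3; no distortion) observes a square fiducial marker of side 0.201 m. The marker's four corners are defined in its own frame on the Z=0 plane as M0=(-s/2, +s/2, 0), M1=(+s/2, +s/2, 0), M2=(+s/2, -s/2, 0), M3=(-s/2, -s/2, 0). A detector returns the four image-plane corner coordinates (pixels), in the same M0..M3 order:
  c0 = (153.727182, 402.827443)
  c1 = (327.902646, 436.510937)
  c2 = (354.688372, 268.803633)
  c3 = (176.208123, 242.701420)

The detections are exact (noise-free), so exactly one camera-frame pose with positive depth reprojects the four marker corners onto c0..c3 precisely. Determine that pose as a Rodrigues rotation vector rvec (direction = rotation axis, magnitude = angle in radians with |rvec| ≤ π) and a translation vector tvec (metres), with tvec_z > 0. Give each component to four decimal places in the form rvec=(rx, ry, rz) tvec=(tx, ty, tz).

rvec=(0.0423, 0.1542, 0.1450) tvec=(-0.0853, 0.1280, 0.6097)

Intrinsics K: fx=558.7, fy=508.4, cx=329.0, cy=231.3
Marker side s = 0.201 m; corners in marker frame (Z=0):
  M0 = (-0.1005, +0.1005, 0)
  M1 = (+0.1005, +0.1005, 0)
  M2 = (+0.1005, -0.1005, 0)
  M3 = (-0.1005, -0.1005, 0)
Detected image corners:
  c0 = (153.727182, 402.827443) px
  c1 = (327.902646, 436.510937) px
  c2 = (354.688372, 268.803633) px
  c3 = (176.208123, 242.701420) px
Planar DLT: solve 8×8 A·h = b for H (H[2,2]=1):
  H  [+814.89224 -100.24254 +250.84421]
  H  [+65.81330 +844.45266 +338.05875]
  H  [-0.24599 +0.08710 +1.00000]
B = K⁻¹H; ‖b₁‖=1.640022, ‖b₂‖=1.640022; λ = 2/(‖b₁‖+‖b₂‖) = 0.609748, sign → tz>0 ⇒ λ=+0.609748
r₁ = λ·B[:,0] = (+0.97767,+0.14717,-0.14999); r₂ = λ·B[:,1] = (-0.14067,+0.98863,+0.05311)
r₃ = r₁×r₂ = (+0.15610,-0.03082,+0.98726); SVD([r₁ r₂ r₃]) → R = UVᵀ:
  R  [+0.97767 -0.14067 +0.15610]
  R  [+0.14717 +0.98863 -0.03082]
  R  [-0.14999 +0.05311 +0.98726]
t = (-0.08530, +0.12804, +0.60975) m
tr R = 2.953563; θ = arccos((tr R − 1)/2) = 0.215911 rad = 12.371°
axis k = ((R−Rᵀ)₃₂, (R−Rᵀ)₁₃, (R−Rᵀ)₂₁) / (2 sinθ) = (+0.195874, +0.714372, +0.671793)
rvec = θ·k = (+0.042291, +0.154241, +0.145047)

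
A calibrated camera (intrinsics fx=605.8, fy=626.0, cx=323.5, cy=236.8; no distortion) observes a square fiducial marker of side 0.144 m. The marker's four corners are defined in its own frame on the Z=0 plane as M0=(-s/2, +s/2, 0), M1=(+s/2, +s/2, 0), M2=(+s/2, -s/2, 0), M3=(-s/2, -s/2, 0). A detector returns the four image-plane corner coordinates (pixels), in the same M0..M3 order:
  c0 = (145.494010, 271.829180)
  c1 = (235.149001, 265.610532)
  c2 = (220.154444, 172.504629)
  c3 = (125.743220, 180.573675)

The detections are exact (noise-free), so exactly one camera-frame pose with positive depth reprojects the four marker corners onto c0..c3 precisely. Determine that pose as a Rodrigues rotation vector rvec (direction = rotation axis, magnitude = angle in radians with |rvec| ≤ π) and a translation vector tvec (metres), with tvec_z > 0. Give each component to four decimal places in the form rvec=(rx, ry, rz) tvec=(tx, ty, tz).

rvec=(0.3614, 0.0875, -0.0880) tvec=(-0.2154, -0.0189, 0.9189)

Intrinsics K: fx=605.8, fy=626.0, cx=323.5, cy=236.8
Marker side s = 0.144 m; corners in marker frame (Z=0):
  M0 = (-0.0720, +0.0720, 0)
  M1 = (+0.0720, +0.0720, 0)
  M2 = (+0.0720, -0.0720, 0)
  M3 = (-0.0720, -0.0720, 0)
Detected image corners:
  c0 = (145.494010, 271.829180) px
  c1 = (235.149001, 265.610532) px
  c2 = (220.154444, 172.504629) px
  c3 = (125.743220, 180.573675) px
Planar DLT: solve 8×8 A·h = b for H (H[2,2]=1):
  H  [+618.69150 +189.73142 +181.50823]
  H  [-73.91878 +724.61332 +223.91765]
  H  [-0.10998 +0.37965 +1.00000]
B = K⁻¹H; ‖b₁‖=1.088285, ‖b₂‖=1.088285; λ = 2/(‖b₁‖+‖b₂‖) = 0.918877, sign → tz>0 ⇒ λ=+0.918877
r₁ = λ·B[:,0] = (+0.99240,-0.07027,-0.10106); r₂ = λ·B[:,1] = (+0.10150,+0.93167,+0.34885)
r₃ = r₁×r₂ = (+0.06964,-0.35645,+0.93171); SVD([r₁ r₂ r₃]) → R = UVᵀ:
  R  [+0.99240 +0.10150 +0.06964]
  R  [-0.07028 +0.93167 -0.35645]
  R  [-0.10106 +0.34885 +0.93171]
t = (-0.21537, -0.01891, +0.91888) m
tr R = 2.855777; θ = arccos((tr R − 1)/2) = 0.382087 rad = 21.892°
axis k = ((R−Rᵀ)₃₂, (R−Rᵀ)₁₃, (R−Rᵀ)₂₁) / (2 sinθ) = (+0.945805, +0.228897, -0.230347)
rvec = θ·k = (+0.361379, +0.087458, -0.088012)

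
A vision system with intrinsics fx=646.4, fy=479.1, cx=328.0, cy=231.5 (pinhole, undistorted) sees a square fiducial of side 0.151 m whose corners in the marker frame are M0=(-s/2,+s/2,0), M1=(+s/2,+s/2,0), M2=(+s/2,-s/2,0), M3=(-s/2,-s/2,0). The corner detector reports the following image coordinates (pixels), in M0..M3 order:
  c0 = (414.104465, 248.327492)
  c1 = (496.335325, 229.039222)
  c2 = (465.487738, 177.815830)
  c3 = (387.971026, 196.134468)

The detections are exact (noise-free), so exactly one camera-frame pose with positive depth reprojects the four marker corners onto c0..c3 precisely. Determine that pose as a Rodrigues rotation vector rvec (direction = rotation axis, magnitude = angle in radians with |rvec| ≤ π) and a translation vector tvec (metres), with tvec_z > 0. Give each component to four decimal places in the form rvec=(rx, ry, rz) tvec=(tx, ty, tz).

Intrinsics K: fx=646.4, fy=479.1, cx=328.0, cy=231.5
Marker side s = 0.151 m; corners in marker frame (Z=0):
  M0 = (-0.0755, +0.0755, 0)
  M1 = (+0.0755, +0.0755, 0)
  M2 = (+0.0755, -0.0755, 0)
  M3 = (-0.0755, -0.0755, 0)
Detected image corners:
  c0 = (414.104465, 248.327492) px
  c1 = (496.335325, 229.039222) px
  c2 = (465.487738, 177.815830) px
  c3 = (387.971026, 196.134468) px
Planar DLT: solve 8×8 A·h = b for H (H[2,2]=1):
  H  [+521.50511 +18.79966 +440.51245]
  H  [-127.81433 +260.46190 +212.08864]
  H  [-0.01589 -0.38519 +1.00000]
B = K⁻¹H; ‖b₁‖=0.855196, ‖b₂‖=0.855196; λ = 2/(‖b₁‖+‖b₂‖) = 1.169322, sign → tz>0 ⇒ λ=+1.169322
r₁ = λ·B[:,0] = (+0.95282,-0.30297,-0.01858); r₂ = λ·B[:,1] = (+0.26256,+0.85334,-0.45042)
r₃ = r₁×r₂ = (+0.15232,+0.42429,+0.89263); SVD([r₁ r₂ r₃]) → R = UVᵀ:
  R  [+0.95282 +0.26256 +0.15232]
  R  [-0.30297 +0.85334 +0.42429]
  R  [-0.01858 -0.45042 +0.89263]
t = (+0.20353, -0.04738, +1.16932) m
tr R = 2.698783; θ = arccos((tr R − 1)/2) = 0.555965 rad = 31.854°
axis k = ((R−Rᵀ)₃₂, (R−Rᵀ)₁₃, (R−Rᵀ)₂₁) / (2 sinθ) = (-0.828686, +0.161907, -0.535785)
rvec = θ·k = (-0.460721, +0.090015, -0.297878)

rvec=(-0.4607, 0.0900, -0.2979) tvec=(0.2035, -0.0474, 1.1693)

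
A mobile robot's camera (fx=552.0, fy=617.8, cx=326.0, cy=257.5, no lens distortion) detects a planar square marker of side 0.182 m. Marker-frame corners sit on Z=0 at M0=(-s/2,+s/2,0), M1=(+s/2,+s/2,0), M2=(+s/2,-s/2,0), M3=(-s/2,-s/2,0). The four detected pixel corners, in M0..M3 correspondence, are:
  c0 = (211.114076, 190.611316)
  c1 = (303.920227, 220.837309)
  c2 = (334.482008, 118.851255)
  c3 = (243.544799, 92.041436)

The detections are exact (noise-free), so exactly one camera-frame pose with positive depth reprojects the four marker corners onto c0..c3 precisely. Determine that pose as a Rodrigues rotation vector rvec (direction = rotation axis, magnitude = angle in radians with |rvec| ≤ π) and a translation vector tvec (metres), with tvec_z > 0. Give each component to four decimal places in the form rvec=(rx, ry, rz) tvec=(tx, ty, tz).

Intrinsics K: fx=552.0, fy=617.8, cx=326.0, cy=257.5
Marker side s = 0.182 m; corners in marker frame (Z=0):
  M0 = (-0.0910, +0.0910, 0)
  M1 = (+0.0910, +0.0910, 0)
  M2 = (+0.0910, -0.0910, 0)
  M3 = (-0.0910, -0.0910, 0)
Detected image corners:
  c0 = (211.114076, 190.611316) px
  c1 = (303.920227, 220.837309) px
  c2 = (334.482008, 118.851255) px
  c3 = (243.544799, 92.041436) px
Planar DLT: solve 8×8 A·h = b for H (H[2,2]=1):
  H  [+466.02301 -216.93115 +272.90315]
  H  [+134.52560 +525.91417 +154.67014]
  H  [-0.14159 -0.16032 +1.00000]
B = K⁻¹H; ‖b₁‖=0.978560, ‖b₂‖=0.978560; λ = 2/(‖b₁‖+‖b₂‖) = 1.021910, sign → tz>0 ⇒ λ=+1.021910
r₁ = λ·B[:,0] = (+0.94819,+0.28283,-0.14469); r₂ = λ·B[:,1] = (-0.30485,+0.93820,-0.16383)
r₃ = r₁×r₂ = (+0.08942,+0.19945,+0.97582); SVD([r₁ r₂ r₃]) → R = UVᵀ:
  R  [+0.94819 -0.30485 +0.08942]
  R  [+0.28283 +0.93820 +0.19945]
  R  [-0.14469 -0.16383 +0.97582]
t = (-0.09830, -0.17009, +1.02191) m
tr R = 2.862219; θ = arccos((tr R − 1)/2) = 0.373353 rad = 21.392°
axis k = ((R−Rᵀ)₃₂, (R−Rᵀ)₁₃, (R−Rᵀ)₂₁) / (2 sinθ) = (-0.497996, +0.320924, +0.805610)
rvec = θ·k = (-0.185929, +0.119818, +0.300777)

rvec=(-0.1859, 0.1198, 0.3008) tvec=(-0.0983, -0.1701, 1.0219)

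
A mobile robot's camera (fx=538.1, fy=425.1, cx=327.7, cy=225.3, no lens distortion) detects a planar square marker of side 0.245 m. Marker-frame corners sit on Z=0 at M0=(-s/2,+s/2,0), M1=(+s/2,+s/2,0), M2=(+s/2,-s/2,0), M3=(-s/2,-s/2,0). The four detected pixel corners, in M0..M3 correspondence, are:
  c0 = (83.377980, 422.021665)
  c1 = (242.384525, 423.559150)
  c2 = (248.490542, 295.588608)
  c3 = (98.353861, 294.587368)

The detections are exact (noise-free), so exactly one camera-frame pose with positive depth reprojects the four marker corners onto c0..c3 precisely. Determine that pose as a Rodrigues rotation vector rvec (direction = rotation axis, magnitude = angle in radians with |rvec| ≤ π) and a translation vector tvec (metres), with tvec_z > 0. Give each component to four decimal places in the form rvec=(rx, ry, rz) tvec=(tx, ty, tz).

Intrinsics K: fx=538.1, fy=425.1, cx=327.7, cy=225.3
Marker side s = 0.245 m; corners in marker frame (Z=0):
  M0 = (-0.1225, +0.1225, 0)
  M1 = (+0.1225, +0.1225, 0)
  M2 = (+0.1225, -0.1225, 0)
  M3 = (-0.1225, -0.1225, 0)
Detected image corners:
  c0 = (83.377980, 422.021665) px
  c1 = (242.384525, 423.559150) px
  c2 = (248.490542, 295.588608) px
  c3 = (98.353861, 294.587368) px
Planar DLT: solve 8×8 A·h = b for H (H[2,2]=1):
  H  [+627.89406 -82.61107 +168.16347]
  H  [-0.16324 +436.79989 +357.09815]
  H  [-0.01480 -0.23523 +1.00000]
B = K⁻¹H; ‖b₁‖=1.176003, ‖b₂‖=1.176003; λ = 2/(‖b₁‖+‖b₂‖) = 0.850338, sign → tz>0 ⇒ λ=+0.850338
r₁ = λ·B[:,0] = (+0.99990,+0.00634,-0.01259); r₂ = λ·B[:,1] = (-0.00873,+0.97975,-0.20002)
r₃ = r₁×r₂ = (+0.01106,+0.20011,+0.97971); SVD([r₁ r₂ r₃]) → R = UVᵀ:
  R  [+0.99990 -0.00873 +0.01106]
  R  [+0.00634 +0.97975 +0.20011]
  R  [-0.01259 -0.20002 +0.97971]
t = (-0.25211, +0.26364, +0.85034) m
tr R = 2.959363; θ = arccos((tr R − 1)/2) = 0.201928 rad = 11.570°
axis k = ((R−Rᵀ)₃₂, (R−Rᵀ)₁₃, (R−Rᵀ)₂₁) / (2 sinθ) = (-0.997553, +0.058956, +0.037590)
rvec = θ·k = (-0.201434, +0.011905, +0.007590)

rvec=(-0.2014, 0.0119, 0.0076) tvec=(-0.2521, 0.2636, 0.8503)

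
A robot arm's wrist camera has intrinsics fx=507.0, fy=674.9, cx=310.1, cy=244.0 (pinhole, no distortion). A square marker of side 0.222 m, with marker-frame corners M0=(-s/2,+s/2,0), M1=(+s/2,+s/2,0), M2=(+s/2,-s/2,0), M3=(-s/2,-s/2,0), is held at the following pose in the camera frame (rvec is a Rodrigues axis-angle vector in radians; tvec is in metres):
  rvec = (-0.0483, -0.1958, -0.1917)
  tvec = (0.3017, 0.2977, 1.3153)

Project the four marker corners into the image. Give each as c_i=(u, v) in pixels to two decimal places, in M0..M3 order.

Intrinsics K: fx=507.0, fy=674.9, cx=310.1, cy=244.0
Marker side s = 0.222 m; corners in marker frame (Z=0):
  M0 = (-0.1110, +0.1110, 0)
  M1 = (+0.1110, +0.1110, 0)
  M2 = (+0.1110, -0.1110, 0)
  M3 = (-0.1110, -0.1110, 0)
rvec = (-0.0483, -0.1958, -0.1917), |rvec| = θ = 0.27824 rad = 15.942°
Rodrigues: sinθ=0.27467, 1−cosθ=0.03846; R = I + sinθ·[k]× + (1−cosθ)·[k]×²:
    [+0.96270 +0.19393 -0.18868]
    [-0.18454 +0.98058 +0.06633]
    [+0.19788 -0.02903 +0.97980]
t = (0.3017, 0.2977, 1.3153) m
M0: Pc = R·M0+t = (+0.21637, +0.42703, +1.29011); u = 507.0·(+0.21637)/1.29011 + 310.1 = 395.1299, v = 674.9·(+0.42703)/1.29011 + 244.0 = 467.3926
M1: Pc = R·M1+t = (+0.43009, +0.38606, +1.33404); u = 507.0·(+0.43009)/1.33404 + 310.1 = 473.5534, v = 674.9·(+0.38606)/1.33404 + 244.0 = 439.3107
M2: Pc = R·M2+t = (+0.38703, +0.16837, +1.34049); u = 507.0·(+0.38703)/1.34049 + 310.1 = 456.4838, v = 674.9·(+0.16837)/1.34049 + 244.0 = 328.7705
M3: Pc = R·M3+t = (+0.17331, +0.20934, +1.29656); u = 507.0·(+0.17331)/1.29656 + 310.1 = 377.8718, v = 674.9·(+0.20934)/1.29656 + 244.0 = 352.9676

c0=(395.13, 467.39) c1=(473.55, 439.31) c2=(456.48, 328.77) c3=(377.87, 352.97)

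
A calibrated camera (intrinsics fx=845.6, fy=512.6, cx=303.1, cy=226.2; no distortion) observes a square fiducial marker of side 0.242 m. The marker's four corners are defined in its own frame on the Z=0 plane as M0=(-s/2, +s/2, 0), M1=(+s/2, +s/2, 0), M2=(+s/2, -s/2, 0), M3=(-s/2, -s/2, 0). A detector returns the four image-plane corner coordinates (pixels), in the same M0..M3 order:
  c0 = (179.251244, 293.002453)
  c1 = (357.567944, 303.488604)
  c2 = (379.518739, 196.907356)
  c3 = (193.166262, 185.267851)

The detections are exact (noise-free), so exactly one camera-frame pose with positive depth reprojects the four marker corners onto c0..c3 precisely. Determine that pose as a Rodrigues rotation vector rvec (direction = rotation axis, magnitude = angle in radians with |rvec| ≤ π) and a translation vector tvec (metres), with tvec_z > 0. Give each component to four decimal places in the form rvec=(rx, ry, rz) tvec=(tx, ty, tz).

Intrinsics K: fx=845.6, fy=512.6, cx=303.1, cy=226.2
Marker side s = 0.242 m; corners in marker frame (Z=0):
  M0 = (-0.1210, +0.1210, 0)
  M1 = (+0.1210, +0.1210, 0)
  M2 = (+0.1210, -0.1210, 0)
  M3 = (-0.1210, -0.1210, 0)
Detected image corners:
  c0 = (179.251244, 293.002453) px
  c1 = (357.567944, 303.488604) px
  c2 = (379.518739, 196.907356) px
  c3 = (193.166262, 185.267851) px
Planar DLT: solve 8×8 A·h = b for H (H[2,2]=1):
  H  [+760.12775 -22.94653 +277.45613]
  H  [+51.87949 +487.96284 +245.88044]
  H  [+0.02542 +0.18461 +1.00000]
B = K⁻¹H; ‖b₁‖=0.894711, ‖b₂‖=0.894711; λ = 2/(‖b₁‖+‖b₂‖) = 1.117679, sign → tz>0 ⇒ λ=+1.117679
r₁ = λ·B[:,0] = (+0.99452,+0.10058,+0.02841); r₂ = λ·B[:,1] = (-0.10429,+0.97291,+0.20634)
r₃ = r₁×r₂ = (-0.00688,-0.20817,+0.97807); SVD([r₁ r₂ r₃]) → R = UVᵀ:
  R  [+0.99452 -0.10429 -0.00688]
  R  [+0.10058 +0.97291 -0.20817]
  R  [+0.02841 +0.20634 +0.97807]
t = (-0.03390, +0.04291, +1.11768) m
tr R = 2.945498; θ = arccos((tr R − 1)/2) = 0.233990 rad = 13.407°
axis k = ((R−Rᵀ)₃₂, (R−Rᵀ)₁₃, (R−Rᵀ)₂₁) / (2 sinθ) = (+0.893878, -0.076104, +0.441803)
rvec = θ·k = (+0.209159, -0.017808, +0.103378)

rvec=(0.2092, -0.0178, 0.1034) tvec=(-0.0339, 0.0429, 1.1177)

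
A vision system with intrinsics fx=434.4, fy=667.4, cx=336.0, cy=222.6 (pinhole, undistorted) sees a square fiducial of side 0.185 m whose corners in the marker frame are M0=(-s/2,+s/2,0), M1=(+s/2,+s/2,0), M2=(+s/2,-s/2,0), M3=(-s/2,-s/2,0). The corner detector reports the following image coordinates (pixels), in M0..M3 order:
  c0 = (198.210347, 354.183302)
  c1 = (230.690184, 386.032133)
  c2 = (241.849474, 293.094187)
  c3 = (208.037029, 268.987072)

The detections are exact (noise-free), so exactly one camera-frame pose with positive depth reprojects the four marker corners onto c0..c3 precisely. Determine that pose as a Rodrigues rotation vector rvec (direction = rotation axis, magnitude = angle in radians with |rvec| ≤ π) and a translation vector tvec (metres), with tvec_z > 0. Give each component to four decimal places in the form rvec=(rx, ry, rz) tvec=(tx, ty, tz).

Intrinsics K: fx=434.4, fy=667.4, cx=336.0, cy=222.6
Marker side s = 0.185 m; corners in marker frame (Z=0):
  M0 = (-0.0925, +0.0925, 0)
  M1 = (+0.0925, +0.0925, 0)
  M2 = (+0.0925, -0.0925, 0)
  M3 = (-0.0925, -0.0925, 0)
Detected image corners:
  c0 = (198.210347, 354.183302) px
  c1 = (230.690184, 386.032133) px
  c2 = (241.849474, 293.094187) px
  c3 = (208.037029, 268.987072) px
Planar DLT: solve 8×8 A·h = b for H (H[2,2]=1):
  H  [+71.62066 -42.85101 +218.91618]
  H  [-7.99380 +500.80591 +325.19782]
  H  [-0.48943 +0.06238 +1.00000]
B = K⁻¹H; ‖b₁‖=0.746828, ‖b₂‖=0.746828; λ = 2/(‖b₁‖+‖b₂‖) = 1.338996, sign → tz>0 ⇒ λ=+1.338996
r₁ = λ·B[:,0] = (+0.72766,+0.20254,-0.65535); r₂ = λ·B[:,1] = (-0.19669,+0.97690,+0.08353)
r₃ = r₁×r₂ = (+0.65713,+0.06812,+0.75069); SVD([r₁ r₂ r₃]) → R = UVᵀ:
  R  [+0.72766 -0.19669 +0.65713]
  R  [+0.20254 +0.97690 +0.06812]
  R  [-0.65535 +0.08353 +0.75069]
t = (-0.36090, +0.20584, +1.33900) m
tr R = 2.455258; θ = arccos((tr R − 1)/2) = 0.755937 rad = 43.312°
axis k = ((R−Rᵀ)₃₂, (R−Rᵀ)₁₃, (R−Rᵀ)₂₁) / (2 sinθ) = (+0.011229, +0.956657, +0.290999)
rvec = θ·k = (+0.008489, +0.723173, +0.219977)

rvec=(0.0085, 0.7232, 0.2200) tvec=(-0.3609, 0.2058, 1.3390)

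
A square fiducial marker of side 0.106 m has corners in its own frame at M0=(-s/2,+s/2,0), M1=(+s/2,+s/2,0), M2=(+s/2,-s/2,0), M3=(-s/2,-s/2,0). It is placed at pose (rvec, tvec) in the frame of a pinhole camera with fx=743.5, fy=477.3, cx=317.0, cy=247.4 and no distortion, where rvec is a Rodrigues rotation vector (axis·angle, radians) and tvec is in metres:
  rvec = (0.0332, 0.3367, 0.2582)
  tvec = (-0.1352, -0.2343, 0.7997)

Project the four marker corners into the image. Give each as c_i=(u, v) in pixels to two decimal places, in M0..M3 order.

Intrinsics K: fx=743.5, fy=477.3, cx=317.0, cy=247.4
Marker side s = 0.106 m; corners in marker frame (Z=0):
  M0 = (-0.0530, +0.0530, 0)
  M1 = (+0.0530, +0.0530, 0)
  M2 = (+0.0530, -0.0530, 0)
  M3 = (-0.0530, -0.0530, 0)
rvec = (0.0332, 0.3367, 0.2582), |rvec| = θ = 0.42560 rad = 24.385°
Rodrigues: sinθ=0.41287, 1−cosθ=0.08921; R = I + sinθ·[k]× + (1−cosθ)·[k]×²:
    [+0.91133 -0.24497 +0.33085]
    [+0.25598 +0.96662 +0.01061]
    [-0.32241 +0.07502 +0.94362]
t = (-0.1352, -0.2343, 0.7997) m
M0: Pc = R·M0+t = (-0.19648, -0.19664, +0.82076); u = 743.5·(-0.19648)/0.82076 + 317.0 = 139.0122, v = 477.3·(-0.19664)/0.82076 + 247.4 = 133.0500
M1: Pc = R·M1+t = (-0.09988, -0.16950, +0.78659); u = 743.5·(-0.09988)/0.78659 + 317.0 = 222.5888, v = 477.3·(-0.16950)/0.78659 + 247.4 = 144.5466
M2: Pc = R·M2+t = (-0.07392, -0.27196, +0.77864); u = 743.5·(-0.07392)/0.77864 + 317.0 = 246.4196, v = 477.3·(-0.27196)/0.77864 + 247.4 = 80.6874
M3: Pc = R·M3+t = (-0.17052, -0.29910, +0.81281); u = 743.5·(-0.17052)/0.81281 + 317.0 = 161.0233, v = 477.3·(-0.29910)/0.81281 + 247.4 = 71.7633

c0=(139.01, 133.05) c1=(222.59, 144.55) c2=(246.42, 80.69) c3=(161.02, 71.76)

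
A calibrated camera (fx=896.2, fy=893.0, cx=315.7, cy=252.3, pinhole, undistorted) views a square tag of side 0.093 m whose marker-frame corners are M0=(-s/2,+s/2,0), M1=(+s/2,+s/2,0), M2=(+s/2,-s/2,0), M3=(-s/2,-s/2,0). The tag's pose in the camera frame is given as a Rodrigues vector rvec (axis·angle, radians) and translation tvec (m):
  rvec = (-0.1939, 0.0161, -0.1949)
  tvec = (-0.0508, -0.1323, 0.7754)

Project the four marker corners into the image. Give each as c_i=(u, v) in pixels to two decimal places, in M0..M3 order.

c0=(213.32, 160.79) c1=(320.02, 139.80) c2=(299.64, 40.49) c3=(195.38, 60.96)

Intrinsics K: fx=896.2, fy=893.0, cx=315.7, cy=252.3
Marker side s = 0.093 m; corners in marker frame (Z=0):
  M0 = (-0.0465, +0.0465, 0)
  M1 = (+0.0465, +0.0465, 0)
  M2 = (+0.0465, -0.0465, 0)
  M3 = (-0.0465, -0.0465, 0)
rvec = (-0.1939, 0.0161, -0.1949), |rvec| = θ = 0.27540 rad = 15.779°
Rodrigues: sinθ=0.27193, 1−cosθ=0.03768; R = I + sinθ·[k]× + (1−cosθ)·[k]×²:
    [+0.98100 +0.19089 +0.03467]
    [-0.19400 +0.96245 +0.18990]
    [+0.00288 -0.19302 +0.98119]
t = (-0.0508, -0.1323, 0.7754) m
M0: Pc = R·M0+t = (-0.08754, -0.07853, +0.76629); u = 896.2·(-0.08754)/0.76629 + 315.7 = 213.3196, v = 893.0·(-0.07853)/0.76629 + 252.3 = 160.7901
M1: Pc = R·M1+t = (+0.00369, -0.09657, +0.76656); u = 896.2·(+0.00369)/0.76656 + 315.7 = 320.0176, v = 893.0·(-0.09657)/0.76656 + 252.3 = 139.8045
M2: Pc = R·M2+t = (-0.01406, -0.18607, +0.78451); u = 896.2·(-0.01406)/0.78451 + 315.7 = 299.6380, v = 893.0·(-0.18607)/0.78451 + 252.3 = 40.4929
M3: Pc = R·M3+t = (-0.10529, -0.16803, +0.78424); u = 896.2·(-0.10529)/0.78424 + 315.7 = 195.3753, v = 893.0·(-0.16803)/0.78424 + 252.3 = 60.9643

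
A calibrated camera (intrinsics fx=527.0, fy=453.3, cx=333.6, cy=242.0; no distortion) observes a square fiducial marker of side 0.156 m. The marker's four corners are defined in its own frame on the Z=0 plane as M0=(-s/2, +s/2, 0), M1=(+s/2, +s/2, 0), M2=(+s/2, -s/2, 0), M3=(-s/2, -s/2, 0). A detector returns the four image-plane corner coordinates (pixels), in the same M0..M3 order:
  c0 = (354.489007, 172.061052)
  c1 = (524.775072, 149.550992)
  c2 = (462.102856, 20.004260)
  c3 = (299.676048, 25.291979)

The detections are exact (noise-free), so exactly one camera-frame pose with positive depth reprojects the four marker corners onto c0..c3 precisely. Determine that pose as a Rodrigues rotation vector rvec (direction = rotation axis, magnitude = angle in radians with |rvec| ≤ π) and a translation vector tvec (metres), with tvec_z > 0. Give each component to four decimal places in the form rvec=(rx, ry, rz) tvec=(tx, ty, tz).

Intrinsics K: fx=527.0, fy=453.3, cx=333.6, cy=242.0
Marker side s = 0.156 m; corners in marker frame (Z=0):
  M0 = (-0.0780, +0.0780, 0)
  M1 = (+0.0780, +0.0780, 0)
  M2 = (+0.0780, -0.0780, 0)
  M3 = (-0.0780, -0.0780, 0)
Detected image corners:
  c0 = (354.489007, 172.061052) px
  c1 = (524.775072, 149.550992) px
  c2 = (462.102856, 20.004260) px
  c3 = (299.676048, 25.291979) px
Planar DLT: solve 8×8 A·h = b for H (H[2,2]=1):
  H  [+1369.79307 +146.24053 +413.78213]
  H  [-18.57871 +830.61143 +88.28074]
  H  [+0.74225 -0.56494 +1.00000]
B = K⁻¹H; ‖b₁‖=2.297028, ‖b₂‖=2.297028; λ = 2/(‖b₁‖+‖b₂‖) = 0.435345, sign → tz>0 ⇒ λ=+0.435345
r₁ = λ·B[:,0] = (+0.92701,-0.19035,+0.32313); r₂ = λ·B[:,1] = (+0.27649,+0.92901,-0.24594)
r₃ = r₁×r₂ = (-0.25338,+0.31734,+0.91384); SVD([r₁ r₂ r₃]) → R = UVᵀ:
  R  [+0.92701 +0.27649 -0.25338]
  R  [-0.19035 +0.92901 +0.31734]
  R  [+0.32313 -0.24594 +0.91384]
t = (+0.06624, -0.14763, +0.43535) m
tr R = 2.769859; θ = arccos((tr R − 1)/2) = 0.484454 rad = 27.757°
axis k = ((R−Rᵀ)₃₂, (R−Rᵀ)₁₃, (R−Rᵀ)₂₁) / (2 sinθ) = (-0.604736, -0.618943, -0.501203)
rvec = θ·k = (-0.292967, -0.299849, -0.242810)

rvec=(-0.2930, -0.2998, -0.2428) tvec=(0.0662, -0.1476, 0.4353)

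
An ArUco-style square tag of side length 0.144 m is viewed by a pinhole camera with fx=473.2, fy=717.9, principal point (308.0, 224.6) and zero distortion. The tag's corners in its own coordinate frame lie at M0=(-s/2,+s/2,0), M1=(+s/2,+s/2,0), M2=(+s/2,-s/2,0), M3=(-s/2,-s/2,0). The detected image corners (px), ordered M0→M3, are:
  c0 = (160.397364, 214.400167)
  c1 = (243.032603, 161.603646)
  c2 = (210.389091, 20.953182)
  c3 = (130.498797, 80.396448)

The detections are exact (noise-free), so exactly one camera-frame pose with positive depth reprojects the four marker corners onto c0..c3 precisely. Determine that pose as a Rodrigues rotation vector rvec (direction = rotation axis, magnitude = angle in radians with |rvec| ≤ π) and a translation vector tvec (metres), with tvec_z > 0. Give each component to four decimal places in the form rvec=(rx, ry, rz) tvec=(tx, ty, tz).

Intrinsics K: fx=473.2, fy=717.9, cx=308.0, cy=224.6
Marker side s = 0.144 m; corners in marker frame (Z=0):
  M0 = (-0.0720, +0.0720, 0)
  M1 = (+0.0720, +0.0720, 0)
  M2 = (+0.0720, -0.0720, 0)
  M3 = (-0.0720, -0.0720, 0)
Detected image corners:
  c0 = (160.397364, 214.400167) px
  c1 = (243.032603, 161.603646) px
  c2 = (210.389091, 20.953182) px
  c3 = (130.498797, 80.396448) px
Planar DLT: solve 8×8 A·h = b for H (H[2,2]=1):
  H  [+494.80320 +199.98332 +184.88509]
  H  [-434.41883 +942.18845 +119.64295]
  H  [-0.37328 -0.09093 +1.00000]
B = K⁻¹H; ‖b₁‖=1.427705, ‖b₂‖=1.427705; λ = 2/(‖b₁‖+‖b₂‖) = 0.700425, sign → tz>0 ⇒ λ=+0.700425
r₁ = λ·B[:,0] = (+0.90258,-0.34205,-0.26145); r₂ = λ·B[:,1] = (+0.33747,+0.93918,-0.06369)
r₃ = r₁×r₂ = (+0.26734,-0.03075,+0.96311); SVD([r₁ r₂ r₃]) → R = UVᵀ:
  R  [+0.90258 +0.33747 +0.26734]
  R  [-0.34205 +0.93918 -0.03075]
  R  [-0.26145 -0.06369 +0.96311]
t = (-0.18223, -0.10240, +0.70042) m
tr R = 2.804870; θ = arccos((tr R − 1)/2) = 0.445408 rad = 25.520°
axis k = ((R−Rᵀ)₃₂, (R−Rᵀ)₁₃, (R−Rᵀ)₂₁) / (2 sinθ) = (-0.038234, +0.613692, -0.788620)
rvec = θ·k = (-0.017030, +0.273343, -0.351257)

rvec=(-0.0170, 0.2733, -0.3513) tvec=(-0.1822, -0.1024, 0.7004)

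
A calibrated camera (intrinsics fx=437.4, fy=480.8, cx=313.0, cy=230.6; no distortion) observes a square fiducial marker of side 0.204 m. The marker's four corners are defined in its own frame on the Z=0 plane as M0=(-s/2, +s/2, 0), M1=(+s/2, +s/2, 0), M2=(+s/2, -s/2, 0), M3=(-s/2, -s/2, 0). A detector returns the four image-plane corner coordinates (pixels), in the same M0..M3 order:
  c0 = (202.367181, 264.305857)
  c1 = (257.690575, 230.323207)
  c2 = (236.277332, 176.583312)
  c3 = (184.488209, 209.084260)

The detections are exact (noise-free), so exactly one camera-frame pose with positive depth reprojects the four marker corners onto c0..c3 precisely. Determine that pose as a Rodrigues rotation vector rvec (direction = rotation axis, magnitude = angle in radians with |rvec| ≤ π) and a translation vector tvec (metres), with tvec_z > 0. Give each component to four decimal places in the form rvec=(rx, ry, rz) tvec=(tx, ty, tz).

rvec=(-0.4225, 0.1857, -0.4791) tvec=(-0.3047, -0.0335, 1.4291)

Intrinsics K: fx=437.4, fy=480.8, cx=313.0, cy=230.6
Marker side s = 0.204 m; corners in marker frame (Z=0):
  M0 = (-0.1020, +0.1020, 0)
  M1 = (+0.1020, +0.1020, 0)
  M2 = (+0.1020, -0.1020, 0)
  M3 = (-0.1020, -0.1020, 0)
Detected image corners:
  c0 = (202.367181, 264.305857) px
  c1 = (257.690575, 230.323207) px
  c2 = (236.277332, 176.583312) px
  c3 = (184.488209, 209.084260) px
Planar DLT: solve 8×8 A·h = b for H (H[2,2]=1):
  H  [+250.73510 +29.25241 +219.75797]
  H  [-174.35710 +200.11614 +219.31743]
  H  [-0.05235 -0.30429 +1.00000]
B = K⁻¹H; ‖b₁‖=0.699729, ‖b₂‖=0.699729; λ = 2/(‖b₁‖+‖b₂‖) = 1.429125, sign → tz>0 ⇒ λ=+1.429125
r₁ = λ·B[:,0] = (+0.87276,-0.48238,-0.07481); r₂ = λ·B[:,1] = (+0.40676,+0.80339,-0.43486)
r₃ = r₁×r₂ = (+0.26987,+0.34910,+0.89738); SVD([r₁ r₂ r₃]) → R = UVᵀ:
  R  [+0.87276 +0.40676 +0.26987]
  R  [-0.48238 +0.80339 +0.34910]
  R  [-0.07481 -0.43486 +0.89738]
t = (-0.30465, -0.03354, +1.42912) m
tr R = 2.573538; θ = arccos((tr R − 1)/2) = 0.665240 rad = 38.115°
axis k = ((R−Rᵀ)₃₂, (R−Rᵀ)₁₃, (R−Rᵀ)₂₁) / (2 sinθ) = (-0.635052, +0.279204, -0.720246)
rvec = θ·k = (-0.422462, +0.185738, -0.479136)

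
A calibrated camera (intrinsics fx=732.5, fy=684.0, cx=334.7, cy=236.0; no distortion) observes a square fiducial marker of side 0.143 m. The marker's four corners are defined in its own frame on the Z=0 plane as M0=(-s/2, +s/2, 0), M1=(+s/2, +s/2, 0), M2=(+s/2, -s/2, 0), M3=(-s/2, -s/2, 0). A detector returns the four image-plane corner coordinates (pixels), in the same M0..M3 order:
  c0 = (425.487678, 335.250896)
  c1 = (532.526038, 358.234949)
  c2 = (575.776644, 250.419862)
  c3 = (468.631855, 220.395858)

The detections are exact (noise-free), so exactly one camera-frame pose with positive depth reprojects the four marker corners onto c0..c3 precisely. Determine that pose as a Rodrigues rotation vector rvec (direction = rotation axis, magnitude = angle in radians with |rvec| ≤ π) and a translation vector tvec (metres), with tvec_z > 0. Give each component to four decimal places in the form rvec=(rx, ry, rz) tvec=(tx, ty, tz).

rvec=(0.1894, -0.3134, 0.2873) tvec=(0.1868, 0.0672, 0.8184)

Intrinsics K: fx=732.5, fy=684.0, cx=334.7, cy=236.0
Marker side s = 0.143 m; corners in marker frame (Z=0):
  M0 = (-0.0715, +0.0715, 0)
  M1 = (+0.0715, +0.0715, 0)
  M2 = (+0.0715, -0.0715, 0)
  M3 = (-0.0715, -0.0715, 0)
Detected image corners:
  c0 = (425.487678, 335.250896) px
  c1 = (532.526038, 358.234949) px
  c2 = (575.776644, 250.419862) px
  c3 = (468.631855, 220.395858) px
Planar DLT: solve 8×8 A·h = b for H (H[2,2]=1):
  H  [+950.09740 -217.44955 +501.88326]
  H  [+302.03802 +827.07358 +292.12919]
  H  [+0.40193 +0.16908 +1.00000]
B = K⁻¹H; ‖b₁‖=1.221872, ‖b₂‖=1.221872; λ = 2/(‖b₁‖+‖b₂‖) = 0.818416, sign → tz>0 ⇒ λ=+0.818416
r₁ = λ·B[:,0] = (+0.91123,+0.24790,+0.32895); r₂ = λ·B[:,1] = (-0.30618,+0.94186,+0.13838)
r₃ = r₁×r₂ = (-0.27552,-0.22681,+0.93415); SVD([r₁ r₂ r₃]) → R = UVᵀ:
  R  [+0.91123 -0.30618 -0.27552]
  R  [+0.24790 +0.94186 -0.22681]
  R  [+0.32895 +0.13838 +0.93415]
t = (+0.18679, +0.06716, +0.81842) m
tr R = 2.787247; θ = arccos((tr R − 1)/2) = 0.465441 rad = 26.668°
axis k = ((R−Rᵀ)₃₂, (R−Rᵀ)₁₃, (R−Rᵀ)₂₁) / (2 sinθ) = (+0.406831, -0.673403, +0.617265)
rvec = θ·k = (+0.189356, -0.313430, +0.287301)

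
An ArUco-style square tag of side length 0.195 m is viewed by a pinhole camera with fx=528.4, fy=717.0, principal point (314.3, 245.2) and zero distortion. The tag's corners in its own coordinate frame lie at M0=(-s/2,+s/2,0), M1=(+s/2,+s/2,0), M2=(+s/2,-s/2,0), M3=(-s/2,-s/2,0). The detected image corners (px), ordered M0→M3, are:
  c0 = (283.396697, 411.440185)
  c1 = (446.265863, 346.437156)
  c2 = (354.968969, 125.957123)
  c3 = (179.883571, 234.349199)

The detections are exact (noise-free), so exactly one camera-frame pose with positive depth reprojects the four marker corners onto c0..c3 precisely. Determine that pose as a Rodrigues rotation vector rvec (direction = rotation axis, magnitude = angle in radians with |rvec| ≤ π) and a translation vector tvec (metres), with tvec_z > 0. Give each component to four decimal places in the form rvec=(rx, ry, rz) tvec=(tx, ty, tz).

rvec=(0.5458, 0.3102, -0.4625) tvec=(-0.0006, 0.0331, 0.5223)

Intrinsics K: fx=528.4, fy=717.0, cx=314.3, cy=245.2
Marker side s = 0.195 m; corners in marker frame (Z=0):
  M0 = (-0.0975, +0.0975, 0)
  M1 = (+0.0975, +0.0975, 0)
  M2 = (+0.0975, -0.0975, 0)
  M3 = (-0.0975, -0.0975, 0)
Detected image corners:
  c0 = (283.396697, 411.440185) px
  c1 = (446.265863, 346.437156) px
  c2 = (354.968969, 125.957123) px
  c3 = (179.883571, 234.349199) px
Planar DLT: solve 8×8 A·h = b for H (H[2,2]=1):
  H  [+622.15222 +758.50402 +313.68003]
  H  [-649.71964 +1238.06563 +290.64788]
  H  [-0.76525 +0.81187 +1.00000]
B = K⁻¹H; ‖b₁‖=1.914774, ‖b₂‖=1.914774; λ = 2/(‖b₁‖+‖b₂‖) = 0.522255, sign → tz>0 ⇒ λ=+0.522255
r₁ = λ·B[:,0] = (+0.85264,-0.33657,-0.39966); r₂ = λ·B[:,1] = (+0.49748,+0.75679,+0.42400)
r₃ = r₁×r₂ = (+0.15975,-0.56034,+0.81271); SVD([r₁ r₂ r₃]) → R = UVᵀ:
  R  [+0.85264 +0.49748 +0.15975]
  R  [-0.33657 +0.75679 -0.56034]
  R  [-0.39966 +0.42400 +0.81271]
t = (-0.00061, +0.03310, +0.52225) m
tr R = 2.422142; θ = arccos((tr R − 1)/2) = 0.779776 rad = 44.678°
axis k = ((R−Rᵀ)₃₂, (R−Rᵀ)₁₃, (R−Rᵀ)₂₁) / (2 sinθ) = (+0.699981, +0.397803, -0.593110)
rvec = θ·k = (+0.545828, +0.310198, -0.462493)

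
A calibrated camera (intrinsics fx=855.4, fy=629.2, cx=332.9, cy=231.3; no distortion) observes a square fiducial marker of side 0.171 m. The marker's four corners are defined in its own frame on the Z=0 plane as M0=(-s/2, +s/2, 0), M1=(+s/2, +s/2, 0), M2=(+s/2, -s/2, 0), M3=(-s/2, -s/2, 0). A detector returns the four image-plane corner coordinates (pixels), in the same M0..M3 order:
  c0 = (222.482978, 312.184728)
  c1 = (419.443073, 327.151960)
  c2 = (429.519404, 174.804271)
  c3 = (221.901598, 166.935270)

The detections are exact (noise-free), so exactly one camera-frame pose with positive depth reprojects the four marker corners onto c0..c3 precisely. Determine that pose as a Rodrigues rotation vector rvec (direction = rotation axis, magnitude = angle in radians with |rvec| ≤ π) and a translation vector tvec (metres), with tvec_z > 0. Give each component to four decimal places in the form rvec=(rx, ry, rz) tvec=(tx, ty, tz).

Intrinsics K: fx=855.4, fy=629.2, cx=332.9, cy=231.3
Marker side s = 0.171 m; corners in marker frame (Z=0):
  M0 = (-0.0855, +0.0855, 0)
  M1 = (+0.0855, +0.0855, 0)
  M2 = (+0.0855, -0.0855, 0)
  M3 = (-0.0855, -0.0855, 0)
Detected image corners:
  c0 = (222.482978, 312.184728) px
  c1 = (419.443073, 327.151960) px
  c2 = (429.519404, 174.804271) px
  c3 = (221.901598, 166.935270) px
Planar DLT: solve 8×8 A·h = b for H (H[2,2]=1):
  H  [+1084.50494 +70.37061 +320.66344]
  H  [-6.78090 +943.46040 +247.03640]
  H  [-0.30207 +0.30101 +1.00000]
B = K⁻¹H; ‖b₁‖=1.421480, ‖b₂‖=1.421480; λ = 2/(‖b₁‖+‖b₂‖) = 0.703492, sign → tz>0 ⇒ λ=+0.703492
r₁ = λ·B[:,0] = (+0.97461,+0.07054,-0.21250); r₂ = λ·B[:,1] = (-0.02454,+0.97701,+0.21176)
r₃ = r₁×r₂ = (+0.22255,-0.20117,+0.95394); SVD([r₁ r₂ r₃]) → R = UVᵀ:
  R  [+0.97461 -0.02454 +0.22255]
  R  [+0.07054 +0.97701 -0.20117]
  R  [-0.21250 +0.21176 +0.95394]
t = (-0.01006, +0.01759, +0.70349) m
tr R = 2.905564; θ = arccos((tr R − 1)/2) = 0.308526 rad = 17.677°
axis k = ((R−Rᵀ)₃₂, (R−Rᵀ)₁₃, (R−Rᵀ)₂₁) / (2 sinθ) = (+0.679935, +0.716366, +0.156550)
rvec = θ·k = (+0.209778, +0.221018, +0.048300)

rvec=(0.2098, 0.2210, 0.0483) tvec=(-0.0101, 0.0176, 0.7035)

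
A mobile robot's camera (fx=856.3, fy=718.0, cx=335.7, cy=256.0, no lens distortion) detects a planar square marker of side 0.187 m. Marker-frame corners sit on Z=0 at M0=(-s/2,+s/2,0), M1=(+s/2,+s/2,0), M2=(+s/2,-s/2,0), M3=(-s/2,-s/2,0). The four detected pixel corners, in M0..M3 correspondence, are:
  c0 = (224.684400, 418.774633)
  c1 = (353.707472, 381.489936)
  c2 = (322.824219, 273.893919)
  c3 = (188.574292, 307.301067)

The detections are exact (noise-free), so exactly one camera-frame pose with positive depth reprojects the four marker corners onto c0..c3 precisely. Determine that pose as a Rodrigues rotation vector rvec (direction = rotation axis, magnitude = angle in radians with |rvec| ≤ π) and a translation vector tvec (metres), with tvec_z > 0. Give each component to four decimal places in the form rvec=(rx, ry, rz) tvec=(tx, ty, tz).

Intrinsics K: fx=856.3, fy=718.0, cx=335.7, cy=256.0
Marker side s = 0.187 m; corners in marker frame (Z=0):
  M0 = (-0.0935, +0.0935, 0)
  M1 = (+0.0935, +0.0935, 0)
  M2 = (+0.0935, -0.0935, 0)
  M3 = (-0.0935, -0.0935, 0)
Detected image corners:
  c0 = (224.684400, 418.774633) px
  c1 = (353.707472, 381.489936) px
  c2 = (322.824219, 273.893919) px
  c3 = (188.574292, 307.301067) px
Planar DLT: solve 8×8 A·h = b for H (H[2,2]=1):
  H  [+768.65367 +220.14749 +274.15142]
  H  [-106.87599 +637.91083 +345.74804]
  H  [+0.23826 +0.15171 +1.00000]
B = K⁻¹H; ‖b₁‖=0.870765, ‖b₂‖=0.870765; λ = 2/(‖b₁‖+‖b₂‖) = 1.148415, sign → tz>0 ⇒ λ=+1.148415
r₁ = λ·B[:,0] = (+0.92360,-0.26850,+0.27362); r₂ = λ·B[:,1] = (+0.22695,+0.95820,+0.17422)
r₃ = r₁×r₂ = (-0.30896,-0.09881,+0.94593); SVD([r₁ r₂ r₃]) → R = UVᵀ:
  R  [+0.92360 +0.22695 -0.30896]
  R  [-0.26850 +0.95820 -0.09881]
  R  [+0.27362 +0.17422 +0.94593]
t = (-0.08255, +0.14355, +1.14842) m
tr R = 2.827724; θ = arccos((tr R − 1)/2) = 0.418100 rad = 23.955°
axis k = ((R−Rᵀ)₃₂, (R−Rᵀ)₁₃, (R−Rᵀ)₂₁) / (2 sinθ) = (+0.336232, -0.717425, -0.610122)
rvec = θ·k = (+0.140579, -0.299955, -0.255092)

rvec=(0.1406, -0.3000, -0.2551) tvec=(-0.0825, 0.1435, 1.1484)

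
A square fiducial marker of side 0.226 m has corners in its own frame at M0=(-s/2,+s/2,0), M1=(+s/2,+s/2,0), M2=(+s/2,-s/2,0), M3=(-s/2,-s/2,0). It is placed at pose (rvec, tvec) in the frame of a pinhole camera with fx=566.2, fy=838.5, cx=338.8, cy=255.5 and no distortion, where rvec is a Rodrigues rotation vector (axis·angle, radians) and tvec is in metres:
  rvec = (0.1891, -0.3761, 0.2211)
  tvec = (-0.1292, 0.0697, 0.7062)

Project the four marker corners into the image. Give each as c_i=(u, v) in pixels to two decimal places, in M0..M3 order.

c0=(122.27, 450.51) c1=(298.30, 472.54) c2=(339.76, 234.35) c3=(160.58, 179.40)

Intrinsics K: fx=566.2, fy=838.5, cx=338.8, cy=255.5
Marker side s = 0.226 m; corners in marker frame (Z=0):
  M0 = (-0.1130, +0.1130, 0)
  M1 = (+0.1130, +0.1130, 0)
  M2 = (+0.1130, -0.1130, 0)
  M3 = (-0.1130, -0.1130, 0)
rvec = (0.1891, -0.3761, 0.2211), |rvec| = θ = 0.47549 rad = 27.244°
Rodrigues: sinθ=0.45778, 1−cosθ=0.11093; R = I + sinθ·[k]× + (1−cosθ)·[k]×²:
    [+0.90661 -0.24776 -0.34157]
    [+0.17797 +0.95847 -0.22285]
    [+0.38260 +0.14125 +0.91305]
t = (-0.1292, 0.0697, 0.7062) m
M0: Pc = R·M0+t = (-0.25964, +0.15790, +0.67893); u = 566.2·(-0.25964)/0.67893 + 338.8 = 122.2670, v = 838.5·(+0.15790)/0.67893 + 255.5 = 450.5082
M1: Pc = R·M1+t = (-0.05475, +0.19812, +0.76540); u = 566.2·(-0.05475)/0.76540 + 338.8 = 298.2992, v = 838.5·(+0.19812)/0.76540 + 255.5 = 472.5398
M2: Pc = R·M2+t = (+0.00124, -0.01850, +0.73347); u = 566.2·(+0.00124)/0.73347 + 338.8 = 339.7600, v = 838.5·(-0.01850)/0.73347 + 255.5 = 234.3546
M3: Pc = R·M3+t = (-0.20365, -0.05872, +0.64700); u = 566.2·(-0.20365)/0.64700 + 338.8 = 160.5834, v = 838.5·(-0.05872)/0.64700 + 255.5 = 179.4040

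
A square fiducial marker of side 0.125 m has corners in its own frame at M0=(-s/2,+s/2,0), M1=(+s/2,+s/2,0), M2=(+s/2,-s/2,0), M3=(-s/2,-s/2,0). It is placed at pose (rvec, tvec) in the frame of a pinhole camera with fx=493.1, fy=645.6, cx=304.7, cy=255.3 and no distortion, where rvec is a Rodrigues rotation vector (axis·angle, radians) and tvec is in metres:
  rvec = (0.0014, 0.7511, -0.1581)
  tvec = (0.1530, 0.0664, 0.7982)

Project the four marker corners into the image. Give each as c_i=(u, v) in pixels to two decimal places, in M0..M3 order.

Intrinsics K: fx=493.1, fy=645.6, cx=304.7, cy=255.3
Marker side s = 0.125 m; corners in marker frame (Z=0):
  M0 = (-0.0625, +0.0625, 0)
  M1 = (+0.0625, +0.0625, 0)
  M2 = (+0.0625, -0.0625, 0)
  M3 = (-0.0625, -0.0625, 0)
rvec = (0.0014, 0.7511, -0.1581), |rvec| = θ = 0.76756 rad = 43.978°
Rodrigues: sinθ=0.69438, 1−cosθ=0.28039; R = I + sinθ·[k]× + (1−cosθ)·[k]×²:
    [+0.71961 +0.14353 +0.67939]
    [-0.14253 +0.98810 -0.05778]
    [-0.67960 -0.05525 +0.73150]
t = (0.1530, 0.0664, 0.7982) m
M0: Pc = R·M0+t = (+0.11699, +0.13706, +0.83722); u = 493.1·(+0.11699)/0.83722 + 304.7 = 373.6067, v = 645.6·(+0.13706)/0.83722 + 255.3 = 360.9933
M1: Pc = R·M1+t = (+0.20695, +0.11925, +0.75227); u = 493.1·(+0.20695)/0.75227 + 304.7 = 440.3491, v = 645.6·(+0.11925)/0.75227 + 255.3 = 357.6391
M2: Pc = R·M2+t = (+0.18901, -0.00426, +0.75918); u = 493.1·(+0.18901)/0.75918 + 304.7 = 427.4622, v = 645.6·(-0.00426)/0.75918 + 255.3 = 251.6736
M3: Pc = R·M3+t = (+0.09905, +0.01355, +0.84413); u = 493.1·(+0.09905)/0.84413 + 304.7 = 362.5627, v = 645.6·(+0.01355)/0.84413 + 255.3 = 265.6643

c0=(373.61, 360.99) c1=(440.35, 357.64) c2=(427.46, 251.67) c3=(362.56, 265.66)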